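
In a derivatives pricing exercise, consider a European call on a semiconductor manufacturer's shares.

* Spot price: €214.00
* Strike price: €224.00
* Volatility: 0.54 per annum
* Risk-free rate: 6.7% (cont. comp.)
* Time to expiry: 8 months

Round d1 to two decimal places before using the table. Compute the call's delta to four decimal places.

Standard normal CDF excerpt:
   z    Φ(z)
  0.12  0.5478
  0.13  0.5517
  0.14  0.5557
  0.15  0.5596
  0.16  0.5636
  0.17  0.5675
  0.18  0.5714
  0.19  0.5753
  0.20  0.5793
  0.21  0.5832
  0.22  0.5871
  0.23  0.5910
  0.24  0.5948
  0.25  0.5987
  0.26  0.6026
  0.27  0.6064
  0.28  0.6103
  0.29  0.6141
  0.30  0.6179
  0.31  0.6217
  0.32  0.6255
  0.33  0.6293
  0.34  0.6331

T = 0.6667;  σ√T = 0.4409
ln(S/K) + (r + σ²/2)T = ln(214/224) + (0.067 + 0.54²/2)·0.6667 = -0.0457 + 0.1419 = 0.0962
d₁ = 0.0962 / 0.4409 = 0.2182 ⇒ 0.22
N(d₁) = N(0.22) = 0.5871
Δ_call = N(d₁) = 0.5871

0.5871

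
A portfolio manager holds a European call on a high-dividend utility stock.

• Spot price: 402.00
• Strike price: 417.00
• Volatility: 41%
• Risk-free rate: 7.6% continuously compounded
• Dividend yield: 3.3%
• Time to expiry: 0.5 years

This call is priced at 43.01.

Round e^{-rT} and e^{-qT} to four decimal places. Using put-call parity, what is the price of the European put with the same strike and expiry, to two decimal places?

49.05

exp(−qT) = exp(−0.033·0.5) = 0.9836;  exp(−rT) = exp(−0.076·0.5) = 0.9627
Put-call parity: C − P = S·e^(−qT) − K·e^(−rT) = 402·0.9836 − 417·0.9627 = 395.4072 − 401.4459 = -6.0387
P = C − (C − P) = 43.01 − (-6.0387) = 49.0487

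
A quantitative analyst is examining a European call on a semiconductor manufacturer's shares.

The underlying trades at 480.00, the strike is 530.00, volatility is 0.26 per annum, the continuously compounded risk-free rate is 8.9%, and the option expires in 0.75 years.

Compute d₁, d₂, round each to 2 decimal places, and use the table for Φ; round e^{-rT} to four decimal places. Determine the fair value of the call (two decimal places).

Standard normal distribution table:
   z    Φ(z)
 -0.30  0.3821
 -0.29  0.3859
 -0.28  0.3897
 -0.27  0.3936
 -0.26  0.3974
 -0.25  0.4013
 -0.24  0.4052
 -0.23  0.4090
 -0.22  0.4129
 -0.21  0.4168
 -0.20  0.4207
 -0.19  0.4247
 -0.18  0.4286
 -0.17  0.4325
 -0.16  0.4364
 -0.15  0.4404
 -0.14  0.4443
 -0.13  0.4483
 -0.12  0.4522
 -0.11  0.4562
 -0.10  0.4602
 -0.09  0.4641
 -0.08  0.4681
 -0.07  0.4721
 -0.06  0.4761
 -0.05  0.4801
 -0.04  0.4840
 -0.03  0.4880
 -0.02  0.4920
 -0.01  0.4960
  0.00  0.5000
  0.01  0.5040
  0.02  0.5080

σ√T = 0.26 × 0.8660 = 0.2252
d₁ = [ln(480/530) + (0.089 + 0.26²/2)·0.75] / 0.2252 = [-0.0991 + 0.0921] / 0.2252 = -0.0310 ≈ -0.03
d₂ = d₁ − σ√T = -0.0310 − 0.2252 = -0.2562 ≈ -0.26
e^(−rT) = e^(−0.089·0.75) = 0.9354
N(d₁) = N(-0.03) = 0.4880;  N(d₂) = N(-0.26) = 0.3974
C = 480·0.4880 − 530·0.9354·0.3974 = 234.2400 − 197.0158 = 37.2242

37.22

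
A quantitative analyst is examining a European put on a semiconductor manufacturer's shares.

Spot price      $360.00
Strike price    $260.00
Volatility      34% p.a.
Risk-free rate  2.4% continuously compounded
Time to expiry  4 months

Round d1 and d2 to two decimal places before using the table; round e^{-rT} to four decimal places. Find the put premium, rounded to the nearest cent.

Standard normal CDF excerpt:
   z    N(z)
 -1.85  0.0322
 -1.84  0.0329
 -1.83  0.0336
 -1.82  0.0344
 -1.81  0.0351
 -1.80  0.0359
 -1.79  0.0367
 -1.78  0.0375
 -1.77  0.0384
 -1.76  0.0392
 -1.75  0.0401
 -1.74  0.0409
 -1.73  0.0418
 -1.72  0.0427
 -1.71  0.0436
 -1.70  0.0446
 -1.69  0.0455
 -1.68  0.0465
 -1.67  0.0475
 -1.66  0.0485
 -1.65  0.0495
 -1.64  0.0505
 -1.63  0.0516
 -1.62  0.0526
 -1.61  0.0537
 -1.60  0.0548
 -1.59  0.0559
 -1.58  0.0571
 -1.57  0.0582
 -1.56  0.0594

σ√T = 0.34 × 0.5774 = 0.1963
d₁ = [ln(360/260) + (0.024 + 0.34²/2)·0.3333] / 0.1963 = [0.3254 + 0.0273] / 0.1963 = 1.7967 ≈ 1.80
d₂ = d₁ − σ√T = 1.7967 − 0.1963 = 1.6004 ≈ 1.60
e^(−rT) = e^(−0.024·0.3333) = 0.9920
P = 260·0.9920·N(-1.60) − 360·N(-1.80) = 260·0.9920·0.0548 − 360·0.0359 = 14.1340 − 12.9240 = 1.2100

$1.21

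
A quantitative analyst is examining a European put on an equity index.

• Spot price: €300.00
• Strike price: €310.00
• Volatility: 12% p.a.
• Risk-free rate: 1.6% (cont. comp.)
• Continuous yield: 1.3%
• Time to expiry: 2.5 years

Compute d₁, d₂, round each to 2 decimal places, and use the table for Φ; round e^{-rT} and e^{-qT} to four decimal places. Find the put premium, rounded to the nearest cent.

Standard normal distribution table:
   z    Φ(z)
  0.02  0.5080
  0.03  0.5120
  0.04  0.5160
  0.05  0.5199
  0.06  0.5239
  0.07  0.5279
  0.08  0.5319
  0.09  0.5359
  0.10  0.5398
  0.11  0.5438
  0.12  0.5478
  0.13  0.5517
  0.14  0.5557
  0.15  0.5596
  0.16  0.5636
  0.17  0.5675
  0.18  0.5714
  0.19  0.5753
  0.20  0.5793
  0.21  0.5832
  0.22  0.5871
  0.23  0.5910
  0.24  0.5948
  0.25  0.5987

σ√T = 0.12·√2.5 = 0.1897
d₁ = [ln(300/310) + (0.016 − 0.013 + 0.12²/2)·2.5] / 0.1897 = [-0.0328 + 0.0255] / 0.1897 = -0.0384 ⇒ -0.04
d₂ = d₁ − σ√T = -0.0384 − 0.1897 = -0.2282 ⇒ -0.23
exp(−qT) = exp(−0.013·2.5) = 0.9680;  exp(−rT) = exp(−0.016·2.5) = 0.9608
P = 310·0.9608·N(0.23) − 300·0.9680·N(0.04) = 310·0.9608·0.5910 − 300·0.9680·0.5160 = 176.0282 − 149.8464 = 26.1818

€26.18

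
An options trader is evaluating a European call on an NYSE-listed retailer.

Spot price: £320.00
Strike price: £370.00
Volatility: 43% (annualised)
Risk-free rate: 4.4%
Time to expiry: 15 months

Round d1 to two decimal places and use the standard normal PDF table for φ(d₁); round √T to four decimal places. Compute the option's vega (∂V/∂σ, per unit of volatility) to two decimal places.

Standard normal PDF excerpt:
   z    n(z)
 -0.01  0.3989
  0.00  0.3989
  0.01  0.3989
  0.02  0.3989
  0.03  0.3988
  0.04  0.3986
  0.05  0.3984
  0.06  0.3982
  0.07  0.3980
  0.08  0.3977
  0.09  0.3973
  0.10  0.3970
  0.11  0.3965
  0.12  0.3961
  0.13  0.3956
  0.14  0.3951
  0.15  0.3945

142.53

σ√T = 0.43·√1.25 = 0.4808
ln(S/K) + (r + σ²/2)T = ln(320/370) + (0.044 + 0.43²/2)·1.25 = -0.1452 + 0.1706 = 0.0254
d₁ = 0.0254 / 0.4808 = 0.0528 ⇒ 0.05
√T = √1.25 = 1.1180
φ(d₁) = φ(0.05) = 0.3984
vega = S·φ(d₁)·√T = 320·0.3984·1.1180 = 142.5316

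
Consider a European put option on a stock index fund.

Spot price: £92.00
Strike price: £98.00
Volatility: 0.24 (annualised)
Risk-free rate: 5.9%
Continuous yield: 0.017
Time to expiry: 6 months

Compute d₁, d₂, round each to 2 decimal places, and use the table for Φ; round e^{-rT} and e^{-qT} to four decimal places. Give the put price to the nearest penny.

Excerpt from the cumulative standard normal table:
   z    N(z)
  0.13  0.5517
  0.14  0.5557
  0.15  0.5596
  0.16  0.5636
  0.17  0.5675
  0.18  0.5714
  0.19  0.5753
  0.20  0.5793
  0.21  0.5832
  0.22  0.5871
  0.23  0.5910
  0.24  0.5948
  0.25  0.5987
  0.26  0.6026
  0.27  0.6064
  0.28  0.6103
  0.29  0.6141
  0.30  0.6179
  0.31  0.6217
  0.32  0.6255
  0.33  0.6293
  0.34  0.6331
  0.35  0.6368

£8.47

T = 0.5;  σ√T = 0.1697
d₁ = [ln(92/98) + (0.059 − 0.017 + 0.24²/2)·0.5] / 0.1697 = [-0.0632 + 0.0354] / 0.1697 = -0.1637 → -0.16
d₂ = d₁ − σ√T = -0.1637 − 0.1697 = -0.3334 → -0.33
exp(−qT) = exp(−0.017·0.5) = 0.9915;  exp(−rT) = exp(−0.059·0.5) = 0.9709
N(−d₂) = N(0.33) = 0.6293;  N(−d₁) = N(0.16) = 0.5636
P = 98·0.9709·0.6293 − 92·0.9915·0.5636 = 59.8768 − 51.4105 = 8.4663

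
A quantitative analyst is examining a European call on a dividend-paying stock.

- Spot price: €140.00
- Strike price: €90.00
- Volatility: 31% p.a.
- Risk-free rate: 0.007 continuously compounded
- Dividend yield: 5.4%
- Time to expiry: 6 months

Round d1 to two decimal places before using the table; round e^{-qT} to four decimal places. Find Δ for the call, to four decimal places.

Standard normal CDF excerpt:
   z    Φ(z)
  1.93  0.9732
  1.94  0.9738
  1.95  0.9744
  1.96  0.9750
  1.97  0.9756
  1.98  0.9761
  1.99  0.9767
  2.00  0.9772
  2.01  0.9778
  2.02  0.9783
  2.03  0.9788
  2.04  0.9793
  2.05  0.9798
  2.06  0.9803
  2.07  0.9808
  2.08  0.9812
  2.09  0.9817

0.9523

T = 0.5;  σ√T = 0.2192
d₁ = [ln(140/90) + (0.007 − 0.054 + ½·0.31²)·0.5] / (σ√T) = (0.4418 + 0.0005) / 0.2192 = 2.0180 ⇒ 2.02
N(d₁) = N(2.02) = 0.9783
Δ_call = e^(−qT)·N(d₁) = 0.9734·0.9783 = 0.9523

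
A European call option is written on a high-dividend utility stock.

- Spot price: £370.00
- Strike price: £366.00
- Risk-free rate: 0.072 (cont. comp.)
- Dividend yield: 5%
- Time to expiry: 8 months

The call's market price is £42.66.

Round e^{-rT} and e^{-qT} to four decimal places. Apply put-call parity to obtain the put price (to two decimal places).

e^(−qT) = e^(−0.05·0.6667) = 0.9672;  e^(−rT) = e^(−0.072·0.6667) = 0.9531
Put-call parity: C − P = S·e^(−qT) − K·e^(−rT) = 370·0.9672 − 366·0.9531 = 357.8640 − 348.8346 = 9.0294
P = C − (C − P) = 42.66 − (9.0294) = 33.6306

£33.63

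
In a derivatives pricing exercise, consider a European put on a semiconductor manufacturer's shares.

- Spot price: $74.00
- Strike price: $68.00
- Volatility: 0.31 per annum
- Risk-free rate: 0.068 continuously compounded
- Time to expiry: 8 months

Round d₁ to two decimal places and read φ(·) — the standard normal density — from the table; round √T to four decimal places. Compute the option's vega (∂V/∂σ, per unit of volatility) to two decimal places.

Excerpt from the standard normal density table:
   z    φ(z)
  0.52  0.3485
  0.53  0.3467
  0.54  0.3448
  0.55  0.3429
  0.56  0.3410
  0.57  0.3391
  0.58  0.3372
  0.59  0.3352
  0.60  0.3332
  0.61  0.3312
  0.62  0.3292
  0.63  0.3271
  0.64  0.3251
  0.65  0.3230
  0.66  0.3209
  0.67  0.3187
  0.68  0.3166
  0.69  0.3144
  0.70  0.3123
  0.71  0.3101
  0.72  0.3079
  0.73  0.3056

19.64

T = 0.6667;  σ√T = 0.2531
d₁ = [ln(74/68) + (0.068 + ½·0.31²)·0.6667] / (σ√T) = (0.0846 + 0.0774) / 0.2531 = 0.6397 which rounds to 0.64
√T = √0.6667 = 0.8165
φ(d₁) = φ(0.64) = 0.3251
vega = S·φ(d₁)·√T = 74·0.3251·0.8165 = 19.6429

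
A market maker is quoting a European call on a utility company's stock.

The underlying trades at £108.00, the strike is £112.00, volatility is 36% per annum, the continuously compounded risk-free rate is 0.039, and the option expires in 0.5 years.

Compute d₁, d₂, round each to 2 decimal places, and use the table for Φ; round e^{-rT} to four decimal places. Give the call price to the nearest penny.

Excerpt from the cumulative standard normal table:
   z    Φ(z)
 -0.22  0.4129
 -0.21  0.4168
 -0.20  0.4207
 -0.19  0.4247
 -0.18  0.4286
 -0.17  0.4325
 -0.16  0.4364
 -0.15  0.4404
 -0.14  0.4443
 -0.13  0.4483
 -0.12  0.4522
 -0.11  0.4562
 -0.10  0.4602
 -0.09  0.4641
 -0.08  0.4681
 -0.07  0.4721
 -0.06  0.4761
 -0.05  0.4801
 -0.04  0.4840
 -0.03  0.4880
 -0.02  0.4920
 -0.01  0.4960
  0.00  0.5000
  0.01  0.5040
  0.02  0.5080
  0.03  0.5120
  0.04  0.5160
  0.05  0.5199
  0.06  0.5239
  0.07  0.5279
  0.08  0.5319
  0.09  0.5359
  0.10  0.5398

σ√T = 0.36 × 0.7071 = 0.2546
d₁ = [ln(108/112) + (0.039 + 0.36²/2)·0.5] / 0.2546 = [-0.0364 + 0.0519] / 0.2546 = 0.0610 → 0.06
d₂ = d₁ − σ√T = 0.0610 − 0.2546 = -0.1935 → -0.19
e^(−rT) = e^(−0.039·0.5) = 0.9807
C = 108·N(0.06) − 112·0.9807·N(-0.19) = 108·0.5239 − 112·0.9807·0.4247 = 56.5812 − 46.6484 = 9.9328

£9.93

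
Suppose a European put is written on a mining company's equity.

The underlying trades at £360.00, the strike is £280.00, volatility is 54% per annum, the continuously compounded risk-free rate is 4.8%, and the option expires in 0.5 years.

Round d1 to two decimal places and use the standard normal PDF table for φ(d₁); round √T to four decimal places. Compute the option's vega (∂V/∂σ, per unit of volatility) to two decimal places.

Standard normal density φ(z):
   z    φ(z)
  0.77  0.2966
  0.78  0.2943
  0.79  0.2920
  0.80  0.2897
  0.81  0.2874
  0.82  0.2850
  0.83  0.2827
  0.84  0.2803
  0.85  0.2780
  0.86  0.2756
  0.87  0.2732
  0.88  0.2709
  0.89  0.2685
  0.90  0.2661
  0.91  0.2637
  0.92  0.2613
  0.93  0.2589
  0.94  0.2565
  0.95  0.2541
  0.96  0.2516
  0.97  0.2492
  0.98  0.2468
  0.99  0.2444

67.13

T = 0.5;  σ√T = 0.3818
d₁ = [ln(360/280) + (0.048 + 0.54²/2)·0.5] / 0.3818 = [0.2513 + 0.0969] / 0.3818 = 0.9119 which rounds to 0.91
√T = √0.5 = 0.7071
φ(d₁) = φ(0.91) = 0.2637
vega = S·φ(d₁)·√T = 360·0.2637·0.7071 = 67.1264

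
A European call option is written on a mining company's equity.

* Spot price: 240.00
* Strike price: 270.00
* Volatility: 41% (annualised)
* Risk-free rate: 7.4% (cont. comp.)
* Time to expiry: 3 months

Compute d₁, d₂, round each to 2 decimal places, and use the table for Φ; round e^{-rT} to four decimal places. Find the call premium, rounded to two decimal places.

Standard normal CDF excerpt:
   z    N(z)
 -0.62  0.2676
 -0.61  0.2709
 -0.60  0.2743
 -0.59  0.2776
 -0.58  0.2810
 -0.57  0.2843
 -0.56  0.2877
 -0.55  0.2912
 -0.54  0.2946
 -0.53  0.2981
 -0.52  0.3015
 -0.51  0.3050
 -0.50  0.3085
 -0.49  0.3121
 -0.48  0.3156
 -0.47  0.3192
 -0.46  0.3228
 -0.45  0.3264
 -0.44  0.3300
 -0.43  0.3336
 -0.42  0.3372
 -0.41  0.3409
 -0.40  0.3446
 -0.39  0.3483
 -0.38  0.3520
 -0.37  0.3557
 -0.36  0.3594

10.90

σ√T = 0.41·√0.25 = 0.2050
d₁ = [ln(240/270) + (0.074 + 0.41²/2)·0.25] / 0.2050 = [-0.1178 + 0.0395] / 0.2050 = -0.3818 ≈ -0.38
d₂ = d₁ − σ√T = -0.3818 − 0.2050 = -0.5868 ≈ -0.59
exp(−rT) = exp(−0.074·0.25) = 0.9817
N(d₁) = N(-0.38) = 0.3520;  N(d₂) = N(-0.59) = 0.2776
C = 240·0.3520 − 270·0.9817·0.2776 = 84.4800 − 73.5804 = 10.8996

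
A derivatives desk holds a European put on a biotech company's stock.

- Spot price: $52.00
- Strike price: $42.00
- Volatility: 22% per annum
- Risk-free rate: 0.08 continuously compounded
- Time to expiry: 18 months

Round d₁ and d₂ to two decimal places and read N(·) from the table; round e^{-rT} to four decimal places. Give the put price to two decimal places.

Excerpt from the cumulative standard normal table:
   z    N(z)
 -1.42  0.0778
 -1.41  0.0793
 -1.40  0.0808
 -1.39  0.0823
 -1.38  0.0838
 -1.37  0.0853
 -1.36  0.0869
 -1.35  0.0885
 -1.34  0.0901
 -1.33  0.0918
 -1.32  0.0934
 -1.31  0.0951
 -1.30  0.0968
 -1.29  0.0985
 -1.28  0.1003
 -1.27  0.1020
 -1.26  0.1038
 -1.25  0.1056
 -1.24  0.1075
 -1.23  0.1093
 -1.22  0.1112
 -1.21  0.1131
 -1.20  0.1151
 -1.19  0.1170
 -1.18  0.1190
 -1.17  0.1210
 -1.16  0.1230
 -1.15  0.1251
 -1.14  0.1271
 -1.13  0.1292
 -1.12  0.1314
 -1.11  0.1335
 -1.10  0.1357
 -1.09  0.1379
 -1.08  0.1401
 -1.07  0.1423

$0.62

σ√T = 0.22·√1.5 = 0.2694
d₁ = [ln(52/42) + (0.08 + 0.22²/2)·1.5] / 0.2694 = [0.2136 + 0.1563] / 0.2694 = 1.3727 ≈ 1.37
d₂ = d₁ − σ√T = 1.3727 − 0.2694 = 1.1033 ≈ 1.10
e^(−rT) = e^(−0.08·1.5) = 0.8869
P = 42·0.8869·N(-1.10) − 52·N(-1.37) = 42·0.8869·0.1357 − 52·0.0853 = 5.0548 − 4.4356 = 0.6192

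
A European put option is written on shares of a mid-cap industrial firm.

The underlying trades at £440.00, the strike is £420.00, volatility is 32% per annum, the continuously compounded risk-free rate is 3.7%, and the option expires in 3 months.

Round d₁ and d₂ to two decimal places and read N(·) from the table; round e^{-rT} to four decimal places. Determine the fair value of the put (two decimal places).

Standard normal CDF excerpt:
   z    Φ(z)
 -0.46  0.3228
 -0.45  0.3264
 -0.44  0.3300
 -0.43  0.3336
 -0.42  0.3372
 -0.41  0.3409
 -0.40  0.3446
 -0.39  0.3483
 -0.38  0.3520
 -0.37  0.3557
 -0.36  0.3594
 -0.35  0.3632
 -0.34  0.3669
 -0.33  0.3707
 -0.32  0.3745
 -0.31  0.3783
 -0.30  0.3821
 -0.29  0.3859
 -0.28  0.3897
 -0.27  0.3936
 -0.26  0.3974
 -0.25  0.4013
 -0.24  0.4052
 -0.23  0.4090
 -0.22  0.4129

σ√T = 0.32 × 0.5000 = 0.1600
ln(S/K) + (r + σ²/2)T = ln(440/420) + (0.037 + 0.32²/2)·0.25 = 0.0465 + 0.0221 = 0.0686
d₁ = 0.0686 / 0.1600 = 0.4286 ⇒ 0.43
d₂ = d₁ − σ√T = 0.4286 − 0.1600 = 0.2686 ⇒ 0.27
e^(−rT) = e^(−0.037·0.25) = 0.9908
N(−d₂) = N(-0.27) = 0.3936;  N(−d₁) = N(-0.43) = 0.3336
P = 420·0.9908·0.3936 − 440·0.3336 = 163.7911 − 146.7840 = 17.0071

£17.01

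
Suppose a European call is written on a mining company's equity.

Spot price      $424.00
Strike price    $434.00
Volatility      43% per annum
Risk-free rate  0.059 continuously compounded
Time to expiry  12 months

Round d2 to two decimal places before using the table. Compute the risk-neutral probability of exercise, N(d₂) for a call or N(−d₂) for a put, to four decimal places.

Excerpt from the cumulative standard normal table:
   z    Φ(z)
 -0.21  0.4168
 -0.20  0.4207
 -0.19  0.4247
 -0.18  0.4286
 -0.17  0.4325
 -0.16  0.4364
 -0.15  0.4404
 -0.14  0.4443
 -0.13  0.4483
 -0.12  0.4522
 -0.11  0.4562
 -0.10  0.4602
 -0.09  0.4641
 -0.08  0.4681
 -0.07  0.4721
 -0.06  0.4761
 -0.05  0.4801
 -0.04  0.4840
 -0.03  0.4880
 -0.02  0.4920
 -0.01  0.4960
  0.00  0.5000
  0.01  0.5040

T = 1;  σ√T = 0.4300
ln(S/K) + (r + σ²/2)T = ln(424/434) + (0.059 + 0.43²/2)·1 = -0.0233 + 0.1514 = 0.1281
d₁ = 0.1281 / 0.4300 = 0.2980 ⇒ 0.30
d₂ = d₁ − σ√T = 0.2980 − 0.4300 = -0.1320 ⇒ -0.13
Risk-neutral Pr[S_T > K] = N(d₂) = N(-0.13) = 0.4483

0.4483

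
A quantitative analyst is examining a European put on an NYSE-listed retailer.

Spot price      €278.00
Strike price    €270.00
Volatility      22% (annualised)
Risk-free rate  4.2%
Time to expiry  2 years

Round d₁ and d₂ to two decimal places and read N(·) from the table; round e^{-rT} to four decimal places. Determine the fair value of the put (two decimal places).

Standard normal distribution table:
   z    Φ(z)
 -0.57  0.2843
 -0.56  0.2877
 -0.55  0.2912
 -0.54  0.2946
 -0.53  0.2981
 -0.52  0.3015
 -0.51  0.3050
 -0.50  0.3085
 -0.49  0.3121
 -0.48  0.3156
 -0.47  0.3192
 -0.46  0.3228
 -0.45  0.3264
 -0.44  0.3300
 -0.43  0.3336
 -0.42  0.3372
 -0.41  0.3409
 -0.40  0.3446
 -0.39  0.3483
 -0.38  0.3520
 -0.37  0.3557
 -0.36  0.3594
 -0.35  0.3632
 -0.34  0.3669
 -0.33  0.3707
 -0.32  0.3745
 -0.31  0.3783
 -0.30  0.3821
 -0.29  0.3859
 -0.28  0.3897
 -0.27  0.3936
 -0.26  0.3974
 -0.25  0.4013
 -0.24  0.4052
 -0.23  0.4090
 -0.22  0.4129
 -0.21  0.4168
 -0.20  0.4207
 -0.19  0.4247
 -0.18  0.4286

€19.65

T = 2;  σ√T = 0.3111
ln(S/K) + (r + σ²/2)T = ln(278/270) + (0.042 + 0.22²/2)·2 = 0.0292 + 0.1324 = 0.1616
d₁ = 0.1616 / 0.3111 = 0.5194 ≈ 0.52
d₂ = d₁ − σ√T = 0.5194 − 0.3111 = 0.2083 ≈ 0.21
exp(−rT) = exp(−0.042·2) = 0.9194
N(−d₂) = N(-0.21) = 0.4168;  N(−d₁) = N(-0.52) = 0.3015
P = 270·0.9194·0.4168 − 278·0.3015 = 103.4656 − 83.8170 = 19.6486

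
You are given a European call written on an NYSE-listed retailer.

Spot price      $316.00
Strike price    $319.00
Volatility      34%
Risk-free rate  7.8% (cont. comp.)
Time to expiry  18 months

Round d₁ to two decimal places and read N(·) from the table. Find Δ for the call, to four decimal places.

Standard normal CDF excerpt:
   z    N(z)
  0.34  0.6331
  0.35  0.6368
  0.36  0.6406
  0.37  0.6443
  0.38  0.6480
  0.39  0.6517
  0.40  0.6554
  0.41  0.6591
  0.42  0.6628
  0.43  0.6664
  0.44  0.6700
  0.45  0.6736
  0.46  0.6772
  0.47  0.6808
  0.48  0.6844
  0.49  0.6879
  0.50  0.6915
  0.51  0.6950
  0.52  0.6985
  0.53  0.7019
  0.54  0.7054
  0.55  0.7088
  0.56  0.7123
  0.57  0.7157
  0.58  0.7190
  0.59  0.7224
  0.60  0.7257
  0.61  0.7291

0.6808

σ√T = 0.34 × 1.2247 = 0.4164
d₁ = [ln(316/319) + (0.078 + 0.34²/2)·1.5] / 0.4164 = [-0.0094 + 0.2037] / 0.4164 = 0.4665 ≈ 0.47
N(d₁) = N(0.47) = 0.6808
Δ_call = N(d₁) = 0.6808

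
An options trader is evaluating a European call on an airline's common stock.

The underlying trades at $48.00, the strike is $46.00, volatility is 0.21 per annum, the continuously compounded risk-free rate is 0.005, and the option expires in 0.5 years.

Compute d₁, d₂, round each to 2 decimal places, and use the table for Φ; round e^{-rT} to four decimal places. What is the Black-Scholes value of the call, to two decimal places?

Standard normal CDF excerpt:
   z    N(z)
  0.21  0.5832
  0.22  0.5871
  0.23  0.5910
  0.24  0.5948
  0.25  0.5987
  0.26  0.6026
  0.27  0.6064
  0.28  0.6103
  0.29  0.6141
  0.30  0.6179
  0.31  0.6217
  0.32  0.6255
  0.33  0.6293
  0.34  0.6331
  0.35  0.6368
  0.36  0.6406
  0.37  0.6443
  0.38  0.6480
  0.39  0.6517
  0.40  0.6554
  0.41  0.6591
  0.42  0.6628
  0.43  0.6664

T = 0.5;  σ√T = 0.1485
d₁ = [ln(48/46) + (0.005 + 0.21²/2)·0.5] / 0.1485 = [0.0426 + 0.0135] / 0.1485 = 0.3777 → 0.38
d₂ = d₁ − σ√T = 0.3777 − 0.1485 = 0.2292 → 0.23
exp(−rT) = exp(−0.005·0.5) = 0.9975
N(d₁) = N(0.38) = 0.6480;  N(d₂) = N(0.23) = 0.5910
C = 48·0.6480 − 46·0.9975·0.5910 = 31.1040 − 27.1180 = 3.9860

$3.99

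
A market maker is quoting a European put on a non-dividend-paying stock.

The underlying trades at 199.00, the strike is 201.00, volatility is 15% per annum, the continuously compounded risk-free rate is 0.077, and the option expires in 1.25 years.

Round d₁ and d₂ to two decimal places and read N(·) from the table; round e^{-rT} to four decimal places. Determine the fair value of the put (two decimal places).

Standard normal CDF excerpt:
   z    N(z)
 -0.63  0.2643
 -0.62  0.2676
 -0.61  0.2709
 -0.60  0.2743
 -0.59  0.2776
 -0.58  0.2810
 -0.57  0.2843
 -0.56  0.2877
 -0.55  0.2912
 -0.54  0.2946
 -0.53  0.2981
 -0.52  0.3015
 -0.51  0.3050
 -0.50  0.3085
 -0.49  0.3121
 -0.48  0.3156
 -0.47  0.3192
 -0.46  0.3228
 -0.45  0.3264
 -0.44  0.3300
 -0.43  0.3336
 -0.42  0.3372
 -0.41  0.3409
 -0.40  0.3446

6.31

σ√T = 0.15 × 1.1180 = 0.1677
ln(S/K) + (r + σ²/2)T = ln(199/201) + (0.077 + 0.15²/2)·1.25 = -0.0100 + 0.1103 = 0.1003
d₁ = 0.1003 / 0.1677 = 0.5981 which rounds to 0.60
d₂ = d₁ − σ√T = 0.5981 − 0.1677 = 0.4304 which rounds to 0.43
exp(−rT) = exp(−0.077·1.25) = 0.9082
N(−d₂) = N(-0.43) = 0.3336;  N(−d₁) = N(-0.60) = 0.2743
P = 201·0.9082·0.3336 − 199·0.2743 = 60.8981 − 54.5857 = 6.3124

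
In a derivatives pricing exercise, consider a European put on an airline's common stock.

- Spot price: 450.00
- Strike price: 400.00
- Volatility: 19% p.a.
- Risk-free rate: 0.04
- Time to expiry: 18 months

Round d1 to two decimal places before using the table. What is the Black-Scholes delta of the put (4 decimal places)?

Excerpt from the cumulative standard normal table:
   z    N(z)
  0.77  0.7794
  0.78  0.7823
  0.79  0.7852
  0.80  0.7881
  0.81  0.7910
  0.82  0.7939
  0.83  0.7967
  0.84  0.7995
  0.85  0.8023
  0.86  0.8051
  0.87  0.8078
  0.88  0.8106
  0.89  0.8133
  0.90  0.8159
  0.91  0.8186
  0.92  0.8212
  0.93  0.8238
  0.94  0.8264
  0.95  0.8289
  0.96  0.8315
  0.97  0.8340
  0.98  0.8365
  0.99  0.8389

σ√T = 0.19·√1.5 = 0.2327
ln(S/K) + (r + σ²/2)T = ln(450/400) + (0.04 + 0.19²/2)·1.5 = 0.1178 + 0.0871 = 0.2049
d₁ = 0.2049 / 0.2327 = 0.8803 → 0.88
N(d₁) = N(0.88) = 0.8106
Δ_put = N(d₁) − 1 = 0.8106 − 1 = -0.1894

-0.1894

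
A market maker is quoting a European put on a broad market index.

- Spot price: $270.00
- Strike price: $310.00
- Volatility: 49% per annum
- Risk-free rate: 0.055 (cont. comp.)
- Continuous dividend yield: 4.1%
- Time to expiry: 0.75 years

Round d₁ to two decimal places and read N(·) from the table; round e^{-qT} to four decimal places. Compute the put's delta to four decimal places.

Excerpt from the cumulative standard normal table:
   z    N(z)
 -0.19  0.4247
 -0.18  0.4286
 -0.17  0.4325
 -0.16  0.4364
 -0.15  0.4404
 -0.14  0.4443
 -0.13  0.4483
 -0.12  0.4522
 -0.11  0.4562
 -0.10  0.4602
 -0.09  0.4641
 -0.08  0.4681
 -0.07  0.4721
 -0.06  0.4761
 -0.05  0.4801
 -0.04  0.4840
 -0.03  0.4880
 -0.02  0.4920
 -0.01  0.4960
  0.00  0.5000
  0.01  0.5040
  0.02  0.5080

σ√T = 0.49·√0.75 = 0.4244
d₁ = [ln(270/310) + (0.055 − 0.041 + ½·0.49²)·0.75] / (σ√T) = (-0.1382 + 0.1005) / 0.4244 = -0.0886 ⇒ -0.09
N(d₁) = N(-0.09) = 0.4641
Δ_put = e^(−qT)·(N(d₁) − 1) = 0.9697·(0.4641 − 1) = -0.5197

-0.5197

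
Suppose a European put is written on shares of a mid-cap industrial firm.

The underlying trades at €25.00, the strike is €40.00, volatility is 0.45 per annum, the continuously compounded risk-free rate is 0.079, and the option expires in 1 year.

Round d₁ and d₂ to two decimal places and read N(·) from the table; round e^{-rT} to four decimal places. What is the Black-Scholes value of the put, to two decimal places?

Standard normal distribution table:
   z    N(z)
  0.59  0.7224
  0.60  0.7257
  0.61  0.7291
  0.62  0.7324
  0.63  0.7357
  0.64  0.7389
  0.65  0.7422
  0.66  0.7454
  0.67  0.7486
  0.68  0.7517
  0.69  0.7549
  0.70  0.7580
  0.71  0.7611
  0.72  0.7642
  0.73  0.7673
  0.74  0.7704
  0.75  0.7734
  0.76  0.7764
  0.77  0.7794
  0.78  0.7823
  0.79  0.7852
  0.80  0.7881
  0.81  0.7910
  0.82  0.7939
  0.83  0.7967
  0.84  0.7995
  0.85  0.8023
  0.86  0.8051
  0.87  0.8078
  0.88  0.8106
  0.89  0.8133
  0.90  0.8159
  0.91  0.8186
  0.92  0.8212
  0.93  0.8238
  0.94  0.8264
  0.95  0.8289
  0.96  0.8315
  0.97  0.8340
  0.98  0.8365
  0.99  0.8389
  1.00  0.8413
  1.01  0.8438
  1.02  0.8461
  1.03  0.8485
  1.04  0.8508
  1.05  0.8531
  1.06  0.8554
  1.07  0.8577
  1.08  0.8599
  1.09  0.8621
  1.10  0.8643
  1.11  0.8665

σ√T = 0.45 × 1.0000 = 0.4500
ln(S/K) + (r + σ²/2)T = ln(25/40) + (0.079 + 0.45²/2)·1 = -0.4700 + 0.1803 = -0.2898
d₁ = -0.2898 / 0.4500 = -0.6439 which rounds to -0.64
d₂ = d₁ − σ√T = -0.6439 − 0.4500 = -1.0939 which rounds to -1.09
exp(−rT) = exp(−0.079·1) = 0.9240
N(−d₂) = N(1.09) = 0.8621;  N(−d₁) = N(0.64) = 0.7389
P = 40·0.9240·0.8621 − 25·0.7389 = 31.8632 − 18.4725 = 13.3907

€13.39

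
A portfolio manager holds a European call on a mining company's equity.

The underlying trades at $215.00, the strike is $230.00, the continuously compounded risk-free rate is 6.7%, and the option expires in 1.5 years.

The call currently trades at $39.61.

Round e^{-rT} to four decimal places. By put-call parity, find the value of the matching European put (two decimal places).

$32.62

exp(−rT) = exp(−0.067·1.5) = 0.9044
Put-call parity: C − P = S − K·e^(−rT) = 215 − 230·0.9044 = 215 − 208.0120 = 6.9880
P = C − (C − P) = 39.61 − (6.9880) = 32.6220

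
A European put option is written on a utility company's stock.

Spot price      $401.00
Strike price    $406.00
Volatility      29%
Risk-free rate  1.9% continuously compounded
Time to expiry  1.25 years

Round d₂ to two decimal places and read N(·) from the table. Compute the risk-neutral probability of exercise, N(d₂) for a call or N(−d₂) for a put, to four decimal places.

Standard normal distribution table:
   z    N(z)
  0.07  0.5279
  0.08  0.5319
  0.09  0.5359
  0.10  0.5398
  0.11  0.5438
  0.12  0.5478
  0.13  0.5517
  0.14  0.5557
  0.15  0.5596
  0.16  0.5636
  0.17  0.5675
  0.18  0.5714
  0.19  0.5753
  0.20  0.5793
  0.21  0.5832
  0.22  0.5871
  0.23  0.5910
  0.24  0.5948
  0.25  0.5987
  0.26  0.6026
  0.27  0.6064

0.5517

σ√T = 0.29·√1.25 = 0.3242
d₁ = [ln(401/406) + (0.019 + 0.29²/2)·1.25] / 0.3242 = [-0.0124 + 0.0763] / 0.3242 = 0.1971 ⇒ 0.20
d₂ = d₁ − σ√T = 0.1971 − 0.3242 = -0.1271 ⇒ -0.13
Pr(exercise) under Q = N(−d₂) = N(0.13) = 0.5517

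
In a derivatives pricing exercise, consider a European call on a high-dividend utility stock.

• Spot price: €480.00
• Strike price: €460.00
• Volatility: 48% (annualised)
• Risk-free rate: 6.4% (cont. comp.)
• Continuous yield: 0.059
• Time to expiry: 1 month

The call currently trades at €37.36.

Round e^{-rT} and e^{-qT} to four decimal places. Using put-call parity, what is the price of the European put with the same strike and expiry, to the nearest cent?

€17.27

exp(−qT) = exp(−0.059·0.08333) = 0.9951;  exp(−rT) = exp(−0.064·0.08333) = 0.9947
Put-call parity: C − P = S·e^(−qT) − K·e^(−rT) = 480·0.9951 − 460·0.9947 = 477.6480 − 457.5620 = 20.0860
P = C − (C − P) = 37.36 − (20.0860) = 17.2740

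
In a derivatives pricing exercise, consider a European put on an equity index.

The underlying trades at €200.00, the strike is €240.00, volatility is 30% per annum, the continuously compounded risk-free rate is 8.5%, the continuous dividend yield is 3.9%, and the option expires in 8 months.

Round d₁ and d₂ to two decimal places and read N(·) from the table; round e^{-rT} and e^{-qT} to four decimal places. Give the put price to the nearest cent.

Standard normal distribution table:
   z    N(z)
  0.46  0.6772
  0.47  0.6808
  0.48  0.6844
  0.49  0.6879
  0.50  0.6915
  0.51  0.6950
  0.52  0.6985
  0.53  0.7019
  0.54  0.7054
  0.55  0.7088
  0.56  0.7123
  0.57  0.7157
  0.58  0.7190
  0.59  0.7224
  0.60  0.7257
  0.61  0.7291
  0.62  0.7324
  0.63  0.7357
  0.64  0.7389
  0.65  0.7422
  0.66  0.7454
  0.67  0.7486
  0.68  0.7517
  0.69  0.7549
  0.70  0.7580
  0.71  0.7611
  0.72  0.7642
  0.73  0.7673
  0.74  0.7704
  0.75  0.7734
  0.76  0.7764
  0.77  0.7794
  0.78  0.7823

€39.96

σ√T = 0.3 × 0.8165 = 0.2449
ln(S/K) + (r − q + σ²/2)T = ln(200/240) + (0.085 − 0.039 + 0.3²/2)·0.6667 = -0.1823 + 0.0607 = -0.1217
d₁ = -0.1217 / 0.2449 = -0.4967 which rounds to -0.50
d₂ = d₁ − σ√T = -0.4967 − 0.2449 = -0.7416 which rounds to -0.74
exp(−qT) = exp(−0.039·0.6667) = 0.9743;  exp(−rT) = exp(−0.085·0.6667) = 0.9449
P = 240·0.9449·N(0.74) − 200·0.9743·N(0.50) = 240·0.9449·0.7704 − 200·0.9743·0.6915 = 174.7082 − 134.7457 = 39.9625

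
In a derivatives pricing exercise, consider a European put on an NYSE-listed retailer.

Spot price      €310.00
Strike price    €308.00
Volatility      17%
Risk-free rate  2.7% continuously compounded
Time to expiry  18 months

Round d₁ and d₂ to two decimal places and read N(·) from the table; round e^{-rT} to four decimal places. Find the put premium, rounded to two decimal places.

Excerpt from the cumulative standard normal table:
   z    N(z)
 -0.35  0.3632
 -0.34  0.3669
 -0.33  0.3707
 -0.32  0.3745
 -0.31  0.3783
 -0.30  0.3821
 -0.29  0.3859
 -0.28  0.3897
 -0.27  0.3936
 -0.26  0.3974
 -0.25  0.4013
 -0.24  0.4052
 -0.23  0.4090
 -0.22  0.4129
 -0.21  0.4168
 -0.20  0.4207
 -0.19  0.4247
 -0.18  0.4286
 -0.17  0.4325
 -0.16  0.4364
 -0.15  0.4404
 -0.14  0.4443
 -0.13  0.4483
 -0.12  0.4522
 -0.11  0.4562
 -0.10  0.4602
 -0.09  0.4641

T = 1.5;  σ√T = 0.2082
d₁ = [ln(310/308) + (0.027 + 0.17²/2)·1.5] / 0.2082 = [0.0065 + 0.0622] / 0.2082 = 0.3297 → 0.33
d₂ = d₁ − σ√T = 0.3297 − 0.2082 = 0.1215 → 0.12
e^(−rT) = e^(−0.027·1.5) = 0.9603
N(−d₂) = N(-0.12) = 0.4522;  N(−d₁) = N(-0.33) = 0.3707
P = 308·0.9603·0.4522 − 310·0.3707 = 133.7483 − 114.9170 = 18.8313

€18.83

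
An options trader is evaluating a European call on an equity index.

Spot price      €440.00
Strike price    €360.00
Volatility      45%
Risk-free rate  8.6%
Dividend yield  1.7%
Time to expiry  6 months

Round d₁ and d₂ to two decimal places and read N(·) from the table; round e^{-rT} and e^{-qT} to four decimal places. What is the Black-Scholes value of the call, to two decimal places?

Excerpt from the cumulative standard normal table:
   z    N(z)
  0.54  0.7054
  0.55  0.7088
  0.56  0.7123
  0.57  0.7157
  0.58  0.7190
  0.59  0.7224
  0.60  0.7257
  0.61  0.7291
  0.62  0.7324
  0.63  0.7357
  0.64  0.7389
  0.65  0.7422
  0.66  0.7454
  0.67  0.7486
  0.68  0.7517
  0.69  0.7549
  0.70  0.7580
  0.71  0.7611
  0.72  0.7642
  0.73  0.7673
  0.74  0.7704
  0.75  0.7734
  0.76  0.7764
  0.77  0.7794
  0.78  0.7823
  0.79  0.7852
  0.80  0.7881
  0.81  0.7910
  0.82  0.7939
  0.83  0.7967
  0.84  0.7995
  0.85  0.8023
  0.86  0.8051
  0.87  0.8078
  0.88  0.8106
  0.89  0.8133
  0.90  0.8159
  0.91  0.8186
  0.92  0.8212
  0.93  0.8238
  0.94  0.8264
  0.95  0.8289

€108.00

σ√T = 0.45 × 0.7071 = 0.3182
ln(S/K) + (r − q + σ²/2)T = ln(440/360) + (0.086 − 0.017 + 0.45²/2)·0.5 = 0.2007 + 0.0851 = 0.2858
d₁ = 0.2858 / 0.3182 = 0.8982 ≈ 0.90
d₂ = d₁ − σ√T = 0.8982 − 0.3182 = 0.5800 ≈ 0.58
e^(−qT) = e^(−0.017·0.5) = 0.9915;  e^(−rT) = e^(−0.086·0.5) = 0.9579
N(d₁) = N(0.90) = 0.8159;  N(d₂) = N(0.58) = 0.7190
C = 440·0.9915·0.8159 − 360·0.9579·0.7190 = 355.9445 − 247.9428 = 108.0017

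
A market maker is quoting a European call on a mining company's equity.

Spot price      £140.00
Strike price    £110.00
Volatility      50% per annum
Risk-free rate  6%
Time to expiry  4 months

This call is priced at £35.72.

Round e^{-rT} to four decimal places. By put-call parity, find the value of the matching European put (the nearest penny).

£3.54

exp(−rT) = exp(−0.06·0.3333) = 0.9802
Put-call parity: C − P = S − K·e^(−rT) = 140 − 110·0.9802 = 140 − 107.8220 = 32.1780
P = C − (C − P) = 35.72 − (32.1780) = 3.5420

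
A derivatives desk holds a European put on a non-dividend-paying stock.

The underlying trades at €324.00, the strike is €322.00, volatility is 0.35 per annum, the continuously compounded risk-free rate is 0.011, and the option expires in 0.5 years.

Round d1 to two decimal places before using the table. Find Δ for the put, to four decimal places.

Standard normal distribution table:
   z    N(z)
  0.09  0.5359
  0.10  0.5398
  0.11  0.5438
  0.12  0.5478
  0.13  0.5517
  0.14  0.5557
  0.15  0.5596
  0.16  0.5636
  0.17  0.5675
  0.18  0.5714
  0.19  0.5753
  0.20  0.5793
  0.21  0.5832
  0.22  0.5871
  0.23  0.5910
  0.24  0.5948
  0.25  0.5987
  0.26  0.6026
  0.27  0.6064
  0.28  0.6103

-0.4325

σ√T = 0.35·√0.5 = 0.2475
d₁ = [ln(324/322) + (0.011 + 0.35²/2)·0.5] / 0.2475 = [0.0062 + 0.0361] / 0.2475 = 0.1710 ⇒ 0.17
N(d₁) = N(0.17) = 0.5675
Δ_put = N(d₁) − 1 = 0.5675 − 1 = -0.4325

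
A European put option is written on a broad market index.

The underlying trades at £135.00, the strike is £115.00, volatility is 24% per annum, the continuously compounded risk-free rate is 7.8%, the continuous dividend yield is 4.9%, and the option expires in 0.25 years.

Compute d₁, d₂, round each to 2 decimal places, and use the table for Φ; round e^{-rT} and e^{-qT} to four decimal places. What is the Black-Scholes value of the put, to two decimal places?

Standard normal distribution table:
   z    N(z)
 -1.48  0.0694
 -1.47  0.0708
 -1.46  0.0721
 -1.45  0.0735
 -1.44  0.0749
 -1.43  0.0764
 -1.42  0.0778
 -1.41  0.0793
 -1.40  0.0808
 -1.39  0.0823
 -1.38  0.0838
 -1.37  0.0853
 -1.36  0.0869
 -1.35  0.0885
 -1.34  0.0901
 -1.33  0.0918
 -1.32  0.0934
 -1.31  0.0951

T = 0.25;  σ√T = 0.1200
ln(S/K) + (r − q + σ²/2)T = ln(135/115) + (0.078 − 0.049 + 0.24²/2)·0.25 = 0.1603 + 0.0144 = 0.1748
d₁ = 0.1748 / 0.1200 = 1.4566 which rounds to 1.46
d₂ = d₁ − σ√T = 1.4566 − 0.1200 = 1.3366 which rounds to 1.34
exp(−qT) = exp(−0.049·0.25) = 0.9878;  exp(−rT) = exp(−0.078·0.25) = 0.9807
N(−d₂) = N(-1.34) = 0.0901;  N(−d₁) = N(-1.46) = 0.0721
P = 115·0.9807·0.0901 − 135·0.9878·0.0721 = 10.1615 − 9.6148 = 0.5468

£0.55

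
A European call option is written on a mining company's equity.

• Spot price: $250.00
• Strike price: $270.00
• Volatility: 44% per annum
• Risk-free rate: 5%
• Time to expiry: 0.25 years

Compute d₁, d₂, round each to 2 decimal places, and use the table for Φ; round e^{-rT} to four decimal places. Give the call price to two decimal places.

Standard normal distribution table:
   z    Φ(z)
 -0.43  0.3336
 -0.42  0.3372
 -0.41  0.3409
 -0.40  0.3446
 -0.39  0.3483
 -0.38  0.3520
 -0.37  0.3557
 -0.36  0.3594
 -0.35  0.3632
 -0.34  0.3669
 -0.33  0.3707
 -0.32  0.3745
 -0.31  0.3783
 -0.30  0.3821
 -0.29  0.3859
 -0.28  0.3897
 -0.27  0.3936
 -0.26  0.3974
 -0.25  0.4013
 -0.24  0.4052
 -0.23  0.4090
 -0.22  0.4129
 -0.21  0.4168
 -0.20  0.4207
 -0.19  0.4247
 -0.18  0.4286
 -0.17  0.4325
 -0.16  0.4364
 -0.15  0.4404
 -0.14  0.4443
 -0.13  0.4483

$15.26

σ√T = 0.44 × 0.5000 = 0.2200
d₁ = [ln(250/270) + (0.05 + 0.44²/2)·0.25] / 0.2200 = [-0.0770 + 0.0367] / 0.2200 = -0.1830 → -0.18
d₂ = d₁ − σ√T = -0.1830 − 0.2200 = -0.4030 → -0.40
exp(−rT) = exp(−0.05·0.25) = 0.9876
C = 250·N(-0.18) − 270·0.9876·N(-0.40) = 250·0.4286 − 270·0.9876·0.3446 = 107.1500 − 91.8883 = 15.2617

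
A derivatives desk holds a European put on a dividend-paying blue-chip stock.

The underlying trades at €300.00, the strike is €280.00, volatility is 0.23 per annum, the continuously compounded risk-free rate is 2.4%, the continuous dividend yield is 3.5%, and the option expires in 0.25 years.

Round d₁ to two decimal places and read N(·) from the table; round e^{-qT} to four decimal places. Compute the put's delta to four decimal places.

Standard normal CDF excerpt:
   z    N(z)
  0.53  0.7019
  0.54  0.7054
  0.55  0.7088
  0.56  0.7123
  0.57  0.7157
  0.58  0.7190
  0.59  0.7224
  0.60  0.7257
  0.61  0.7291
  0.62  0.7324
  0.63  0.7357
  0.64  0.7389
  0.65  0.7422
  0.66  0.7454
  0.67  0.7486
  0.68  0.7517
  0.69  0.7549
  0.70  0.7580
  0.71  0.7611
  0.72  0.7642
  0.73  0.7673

T = 0.25;  σ√T = 0.1150
d₁ = [ln(300/280) + (0.024 − 0.035 + ½·0.23²)·0.25] / (σ√T) = (0.0690 + 0.0039) / 0.1150 = 0.6335 → 0.63
N(d₁) = N(0.63) = 0.7357
Δ_put = e^(−qT)·(N(d₁) − 1) = 0.9913·(0.7357 − 1) = -0.2620

-0.2620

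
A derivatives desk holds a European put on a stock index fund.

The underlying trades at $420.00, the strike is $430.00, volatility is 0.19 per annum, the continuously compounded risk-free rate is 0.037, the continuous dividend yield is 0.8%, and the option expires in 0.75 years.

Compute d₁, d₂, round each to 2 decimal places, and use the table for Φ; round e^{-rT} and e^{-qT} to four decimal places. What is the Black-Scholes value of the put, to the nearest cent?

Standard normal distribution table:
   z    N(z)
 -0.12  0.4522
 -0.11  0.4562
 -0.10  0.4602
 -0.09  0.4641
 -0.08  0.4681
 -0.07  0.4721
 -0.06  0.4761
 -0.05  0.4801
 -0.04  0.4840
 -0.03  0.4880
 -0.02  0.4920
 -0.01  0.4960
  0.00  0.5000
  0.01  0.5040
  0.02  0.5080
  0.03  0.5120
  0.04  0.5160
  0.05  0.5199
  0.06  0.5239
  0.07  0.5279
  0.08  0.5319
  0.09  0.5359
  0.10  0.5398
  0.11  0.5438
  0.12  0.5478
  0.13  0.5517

T = 0.75;  σ√T = 0.1645
d₁ = [ln(420/430) + (0.037 − 0.008 + 0.19²/2)·0.75] / 0.1645 = [-0.0235 + 0.0353] / 0.1645 = 0.0715 → 0.07
d₂ = d₁ − σ√T = 0.0715 − 0.1645 = -0.0931 → -0.09
exp(−qT) = exp(−0.008·0.75) = 0.9940;  exp(−rT) = exp(−0.037·0.75) = 0.9726
P = 430·0.9726·N(0.09) − 420·0.9940·N(-0.07) = 430·0.9726·0.5359 − 420·0.9940·0.4721 = 224.1230 − 197.0923 = 27.0307

$27.03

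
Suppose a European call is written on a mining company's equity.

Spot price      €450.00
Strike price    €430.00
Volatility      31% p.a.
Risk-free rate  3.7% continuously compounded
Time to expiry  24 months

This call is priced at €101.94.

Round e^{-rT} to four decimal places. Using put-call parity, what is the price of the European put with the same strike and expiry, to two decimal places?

€51.28

e^(−rT) = e^(−0.037·2) = 0.9287
Put-call parity: C − P = S − K·e^(−rT) = 450 − 430·0.9287 = 450 − 399.3410 = 50.6590
P = C − (C − P) = 101.94 − (50.6590) = 51.2810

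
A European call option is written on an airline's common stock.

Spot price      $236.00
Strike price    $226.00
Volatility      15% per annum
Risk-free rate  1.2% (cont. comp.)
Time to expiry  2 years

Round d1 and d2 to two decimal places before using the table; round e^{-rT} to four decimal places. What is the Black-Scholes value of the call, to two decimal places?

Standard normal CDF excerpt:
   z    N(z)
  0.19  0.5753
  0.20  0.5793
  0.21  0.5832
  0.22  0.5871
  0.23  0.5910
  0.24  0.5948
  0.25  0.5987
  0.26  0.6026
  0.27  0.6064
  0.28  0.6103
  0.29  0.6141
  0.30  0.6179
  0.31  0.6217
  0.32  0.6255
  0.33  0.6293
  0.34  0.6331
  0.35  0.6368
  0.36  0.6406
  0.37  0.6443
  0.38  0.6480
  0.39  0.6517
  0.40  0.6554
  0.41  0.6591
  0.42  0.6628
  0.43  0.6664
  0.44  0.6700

$27.74

T = 2;  σ√T = 0.2121
d₁ = [ln(236/226) + (0.012 + 0.15²/2)·2] / 0.2121 = [0.0433 + 0.0465] / 0.2121 = 0.4233 ⇒ 0.42
d₂ = d₁ − σ√T = 0.4233 − 0.2121 = 0.2112 ⇒ 0.21
exp(−rT) = exp(−0.012·2) = 0.9763
C = 236·N(0.42) − 226·0.9763·N(0.21) = 236·0.6628 − 226·0.9763·0.5832 = 156.4208 − 128.6795 = 27.7413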